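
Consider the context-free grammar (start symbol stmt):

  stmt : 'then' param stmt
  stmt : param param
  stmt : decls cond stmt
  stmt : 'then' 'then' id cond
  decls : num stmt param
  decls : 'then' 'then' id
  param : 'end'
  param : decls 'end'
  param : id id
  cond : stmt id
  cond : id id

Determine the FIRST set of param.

{ 'end', 'then', id, num }

param : 'end' contributes {'end'}.
From param : decls 'end': add FIRST(decls) = { 'then', num }.
param : id id contributes {id}.
Union: FIRST(param) = { 'end', 'then', id, num }.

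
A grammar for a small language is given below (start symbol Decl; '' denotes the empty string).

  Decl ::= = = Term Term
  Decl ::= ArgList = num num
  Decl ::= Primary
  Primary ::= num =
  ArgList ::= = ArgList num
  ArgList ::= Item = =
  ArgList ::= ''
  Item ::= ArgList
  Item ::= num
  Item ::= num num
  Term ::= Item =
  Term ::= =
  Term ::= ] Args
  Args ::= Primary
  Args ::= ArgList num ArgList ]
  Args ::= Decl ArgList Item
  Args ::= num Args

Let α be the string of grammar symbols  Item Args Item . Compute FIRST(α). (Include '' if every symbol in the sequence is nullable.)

Add FIRST(Item)\{''} = { =, num }; Item is nullable, continue.
Add FIRST(Args) = { =, num }; Args is not nullable, stop.

{ =, num }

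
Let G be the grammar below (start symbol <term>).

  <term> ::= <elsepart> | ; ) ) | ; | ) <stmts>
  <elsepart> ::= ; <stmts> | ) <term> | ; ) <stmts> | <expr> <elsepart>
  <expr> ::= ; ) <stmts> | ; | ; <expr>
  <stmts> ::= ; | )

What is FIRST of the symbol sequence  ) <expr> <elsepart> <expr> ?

) is a terminal; add {)} and stop.

{ ) }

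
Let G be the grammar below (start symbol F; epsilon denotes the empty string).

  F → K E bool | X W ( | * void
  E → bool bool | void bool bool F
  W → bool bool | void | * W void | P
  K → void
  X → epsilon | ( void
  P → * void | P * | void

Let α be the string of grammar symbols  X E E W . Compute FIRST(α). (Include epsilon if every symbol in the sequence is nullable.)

{ (, bool, void }

Add FIRST(X)\{epsilon} = { ( }; X is nullable, continue.
Add FIRST(E) = { bool, void }; E is not nullable, stop.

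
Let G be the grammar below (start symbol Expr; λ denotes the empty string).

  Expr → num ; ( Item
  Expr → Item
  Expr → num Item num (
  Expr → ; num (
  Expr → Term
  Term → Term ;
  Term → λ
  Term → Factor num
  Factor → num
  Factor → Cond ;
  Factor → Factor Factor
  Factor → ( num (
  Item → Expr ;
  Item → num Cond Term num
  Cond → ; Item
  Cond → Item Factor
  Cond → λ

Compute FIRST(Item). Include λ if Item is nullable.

{ (, ;, num }

From Item → Expr ;: Expr nullable, take FIRST(Expr) ∪ {;} = { (, ;, num }.
Item → num Cond Term num contributes {num}.
Union: FIRST(Item) = { (, ;, num }.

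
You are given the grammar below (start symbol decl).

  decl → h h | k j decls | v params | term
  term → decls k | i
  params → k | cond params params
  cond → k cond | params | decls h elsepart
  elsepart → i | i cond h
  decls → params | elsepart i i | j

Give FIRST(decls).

{ i, j, k }

From decls → params: add FIRST(params) = { i, j, k }.
From decls → elsepart i i: add FIRST(elsepart) = { i }.
decls → j contributes {j}.
Union: FIRST(decls) = { i, j, k }.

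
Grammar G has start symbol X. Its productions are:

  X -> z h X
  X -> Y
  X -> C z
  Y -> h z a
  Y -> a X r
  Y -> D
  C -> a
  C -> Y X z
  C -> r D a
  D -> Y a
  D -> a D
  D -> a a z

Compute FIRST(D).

{ a, h }

From D -> Y a: add FIRST(Y) = { a, h }.
D -> a D contributes {a}.
D -> a a z contributes {a}.
Union: FIRST(D) = { a, h }.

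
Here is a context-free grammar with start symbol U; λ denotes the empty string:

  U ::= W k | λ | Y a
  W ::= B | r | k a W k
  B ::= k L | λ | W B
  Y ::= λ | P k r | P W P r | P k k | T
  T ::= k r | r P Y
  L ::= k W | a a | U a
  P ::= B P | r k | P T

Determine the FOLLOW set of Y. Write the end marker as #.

{ a, k, r }

In U ::= Y a: add FIRST(a) = { a }.
In T ::= r P Y: Y is at the end, add FOLLOW(T) = { a, k, r }.
Union: FOLLOW(Y) = { a, k, r }.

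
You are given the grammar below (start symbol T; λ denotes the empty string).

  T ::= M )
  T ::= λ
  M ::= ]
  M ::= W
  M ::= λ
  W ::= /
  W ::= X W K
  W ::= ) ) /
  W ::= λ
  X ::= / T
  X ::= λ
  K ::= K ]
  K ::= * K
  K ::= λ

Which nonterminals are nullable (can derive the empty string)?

Directly nullable (have an λ-production): T, M, W, X, K.

{ K, M, T, W, X }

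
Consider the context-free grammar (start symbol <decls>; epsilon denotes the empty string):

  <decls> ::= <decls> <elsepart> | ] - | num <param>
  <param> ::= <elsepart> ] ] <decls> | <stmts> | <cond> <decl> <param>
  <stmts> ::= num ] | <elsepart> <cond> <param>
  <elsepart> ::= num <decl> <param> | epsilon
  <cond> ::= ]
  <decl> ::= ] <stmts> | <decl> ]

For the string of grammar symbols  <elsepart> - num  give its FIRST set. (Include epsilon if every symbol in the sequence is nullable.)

{ -, num }

Add FIRST(<elsepart>)\{epsilon} = { num }; <elsepart> is nullable, continue.
- is a terminal; add {-} and stop.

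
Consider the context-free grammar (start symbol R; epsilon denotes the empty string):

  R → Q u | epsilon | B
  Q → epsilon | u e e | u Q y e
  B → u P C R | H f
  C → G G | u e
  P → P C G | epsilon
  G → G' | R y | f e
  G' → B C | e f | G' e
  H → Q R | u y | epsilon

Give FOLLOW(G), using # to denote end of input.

In C → G G: add FIRST(G) = { e, f, u, y }.
In C → G G: G is at the end, add FOLLOW(C) = { #, e, f, u, y }.
In P → P C G: G is at the end, add FOLLOW(P) = { e, f, u, y }.
Union: FOLLOW(G) = { #, e, f, u, y }.

{ #, e, f, u, y }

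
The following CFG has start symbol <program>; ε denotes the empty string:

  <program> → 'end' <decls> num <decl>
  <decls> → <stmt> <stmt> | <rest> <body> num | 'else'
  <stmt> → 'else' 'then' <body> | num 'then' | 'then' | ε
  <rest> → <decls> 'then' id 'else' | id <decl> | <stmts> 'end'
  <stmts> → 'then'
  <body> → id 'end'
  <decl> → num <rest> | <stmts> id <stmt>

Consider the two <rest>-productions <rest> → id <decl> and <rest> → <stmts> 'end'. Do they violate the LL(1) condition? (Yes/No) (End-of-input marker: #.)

FIRST(id <decl>) = { id } and FIRST(<stmts> 'end') = { 'then' }.
The FIRST sets are disjoint and neither alternative is nullable — no conflict.

No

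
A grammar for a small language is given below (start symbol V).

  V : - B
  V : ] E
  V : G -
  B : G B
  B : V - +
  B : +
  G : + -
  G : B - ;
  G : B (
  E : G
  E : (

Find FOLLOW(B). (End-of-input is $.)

In V : - B: B is at the end, add FOLLOW(V) = { $, - }.
In B : G B: B is at the end, add FOLLOW(B) = { $, (, - }.
In G : B - ;: add FIRST(- ;) = { - }.
In G : B (: add FIRST(() = { ( }.
Union: FOLLOW(B) = { $, (, - }.

{ $, (, - }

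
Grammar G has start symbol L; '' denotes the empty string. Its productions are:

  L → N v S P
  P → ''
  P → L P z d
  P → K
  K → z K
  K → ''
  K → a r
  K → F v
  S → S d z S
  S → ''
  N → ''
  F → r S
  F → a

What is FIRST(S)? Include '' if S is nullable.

From S → S d z S: S nullable, take FIRST(S) ∪ {d} = { d }.
S → '' contributes ''.
Union: FIRST(S) = { d, '' }.

{ d, '' }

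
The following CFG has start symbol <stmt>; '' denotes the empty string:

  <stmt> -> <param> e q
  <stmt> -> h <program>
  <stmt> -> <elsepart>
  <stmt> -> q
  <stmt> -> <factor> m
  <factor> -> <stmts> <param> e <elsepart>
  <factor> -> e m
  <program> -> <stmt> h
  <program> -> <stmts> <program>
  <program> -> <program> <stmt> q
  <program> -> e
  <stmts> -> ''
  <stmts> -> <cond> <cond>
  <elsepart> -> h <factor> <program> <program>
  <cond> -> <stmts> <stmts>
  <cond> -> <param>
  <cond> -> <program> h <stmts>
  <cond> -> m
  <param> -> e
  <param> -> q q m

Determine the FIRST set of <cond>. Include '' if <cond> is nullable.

From <cond> -> <stmts> <stmts>: <stmts>, <stmts> nullable, take FIRST(<stmts>) ∪ FIRST(<stmts>) = { e, h, m, q }; also '' since the whole RHS is nullable.
From <cond> -> <param>: add FIRST(<param>) = { e, q }.
From <cond> -> <program> h <stmts>: add FIRST(<program>) = { e, h, m, q }.
<cond> -> m contributes {m}.
Union: FIRST(<cond>) = { e, h, m, q, '' }.

{ e, h, m, q, '' }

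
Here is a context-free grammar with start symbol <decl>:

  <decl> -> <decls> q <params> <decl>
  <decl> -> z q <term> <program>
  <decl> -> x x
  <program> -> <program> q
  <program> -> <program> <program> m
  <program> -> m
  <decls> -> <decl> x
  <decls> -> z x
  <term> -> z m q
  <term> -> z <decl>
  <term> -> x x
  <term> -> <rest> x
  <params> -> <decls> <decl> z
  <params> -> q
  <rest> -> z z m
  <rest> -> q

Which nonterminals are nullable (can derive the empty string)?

No nonterminal has an empty production or an RHS whose symbols are all nullable.

{ } (none)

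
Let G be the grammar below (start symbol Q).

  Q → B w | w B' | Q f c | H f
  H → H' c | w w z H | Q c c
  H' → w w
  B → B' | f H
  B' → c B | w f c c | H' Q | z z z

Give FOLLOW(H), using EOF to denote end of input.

{ EOF, c, f, w }

In Q → H f: add FIRST(f) = { f }.
In H → w w z H: H is at the end, add FOLLOW(H) = { EOF, c, f, w }.
In B → f H: H is at the end, add FOLLOW(B) = { EOF, c, f, w }.
Union: FOLLOW(H) = { EOF, c, f, w }.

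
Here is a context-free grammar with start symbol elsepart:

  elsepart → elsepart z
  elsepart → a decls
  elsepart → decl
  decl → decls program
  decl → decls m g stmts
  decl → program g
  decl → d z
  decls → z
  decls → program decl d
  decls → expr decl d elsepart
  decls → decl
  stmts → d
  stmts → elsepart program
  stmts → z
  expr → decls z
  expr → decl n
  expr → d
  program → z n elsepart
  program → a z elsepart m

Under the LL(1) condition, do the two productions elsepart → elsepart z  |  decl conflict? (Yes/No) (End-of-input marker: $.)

Yes

FIRST(elsepart z) = { a, d, z } and FIRST(decl) = { a, d, z }.
Both contain a, so the two alternatives are not disjoint — LL(1) conflict.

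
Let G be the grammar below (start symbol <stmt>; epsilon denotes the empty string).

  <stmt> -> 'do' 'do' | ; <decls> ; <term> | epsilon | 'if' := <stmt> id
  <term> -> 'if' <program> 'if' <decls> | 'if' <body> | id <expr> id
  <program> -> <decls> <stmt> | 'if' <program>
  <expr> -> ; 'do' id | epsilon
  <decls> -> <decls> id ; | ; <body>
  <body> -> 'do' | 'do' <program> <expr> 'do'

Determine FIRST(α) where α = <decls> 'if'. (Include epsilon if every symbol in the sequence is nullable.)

{ ; }

Add FIRST(<decls>) = { ; }; <decls> is not nullable, stop.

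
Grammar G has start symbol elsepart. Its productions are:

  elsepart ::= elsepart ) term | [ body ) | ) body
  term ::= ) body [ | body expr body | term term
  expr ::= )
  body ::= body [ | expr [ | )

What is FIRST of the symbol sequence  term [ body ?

Add FIRST(term) = { ) }; term is not nullable, stop.

{ ) }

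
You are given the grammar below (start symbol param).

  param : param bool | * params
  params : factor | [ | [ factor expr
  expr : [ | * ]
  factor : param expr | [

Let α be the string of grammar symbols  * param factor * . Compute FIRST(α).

* is a terminal; add {*} and stop.

{ * }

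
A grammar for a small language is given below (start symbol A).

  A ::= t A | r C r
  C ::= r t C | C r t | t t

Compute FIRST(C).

C ::= r t C contributes {r}.
From C ::= C r t: add FIRST(C) = { r, t }.
C ::= t t contributes {t}.
Union: FIRST(C) = { r, t }.

{ r, t }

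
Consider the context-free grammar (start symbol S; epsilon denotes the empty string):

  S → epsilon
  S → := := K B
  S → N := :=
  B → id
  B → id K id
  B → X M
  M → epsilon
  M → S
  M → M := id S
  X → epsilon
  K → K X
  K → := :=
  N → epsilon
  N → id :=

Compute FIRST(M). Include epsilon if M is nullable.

{ :=, id, epsilon }

M → epsilon contributes epsilon.
From M → S: add FIRST(S) = { :=, id, epsilon } (including epsilon since S is nullable).
From M → M := id S: M nullable, take FIRST(M) ∪ {:=} = { :=, id }.
Union: FIRST(M) = { :=, id, epsilon }.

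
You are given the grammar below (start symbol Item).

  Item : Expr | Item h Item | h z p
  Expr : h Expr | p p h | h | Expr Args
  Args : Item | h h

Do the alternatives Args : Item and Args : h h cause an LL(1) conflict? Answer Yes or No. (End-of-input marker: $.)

Yes

FIRST(Item) = { h, p } and FIRST(h h) = { h }.
Both contain h, so the two alternatives are not disjoint — LL(1) conflict.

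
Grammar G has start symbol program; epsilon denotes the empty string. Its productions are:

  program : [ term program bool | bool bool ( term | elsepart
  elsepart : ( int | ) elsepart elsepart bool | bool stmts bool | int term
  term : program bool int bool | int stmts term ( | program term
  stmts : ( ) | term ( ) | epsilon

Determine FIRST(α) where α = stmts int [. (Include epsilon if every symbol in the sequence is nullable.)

Add FIRST(stmts)\{epsilon} = { (, ), [, bool, int }; stmts is nullable, continue.
int is a terminal; add {int} and stop.

{ (, ), [, bool, int }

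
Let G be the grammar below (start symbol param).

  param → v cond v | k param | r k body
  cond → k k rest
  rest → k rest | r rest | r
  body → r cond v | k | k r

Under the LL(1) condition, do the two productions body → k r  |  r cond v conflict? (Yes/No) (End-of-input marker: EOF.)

No

FIRST(k r) = { k } and FIRST(r cond v) = { r }.
The FIRST sets are disjoint and neither alternative is nullable — no conflict.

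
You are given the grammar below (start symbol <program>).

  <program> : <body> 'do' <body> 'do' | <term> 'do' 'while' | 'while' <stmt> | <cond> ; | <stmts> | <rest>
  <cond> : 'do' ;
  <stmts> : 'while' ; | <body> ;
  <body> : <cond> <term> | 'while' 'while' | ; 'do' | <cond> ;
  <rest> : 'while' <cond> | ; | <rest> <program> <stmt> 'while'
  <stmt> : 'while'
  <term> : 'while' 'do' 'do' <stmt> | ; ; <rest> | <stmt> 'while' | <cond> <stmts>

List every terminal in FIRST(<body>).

From <body> : <cond> <term>: add FIRST(<cond>) = { 'do' }.
<body> : 'while' 'while' contributes {'while'}.
<body> : ; 'do' contributes {;}.
From <body> : <cond> ;: add FIRST(<cond>) = { 'do' }.
Union: FIRST(<body>) = { 'do', 'while', ; }.

{ 'do', 'while', ; }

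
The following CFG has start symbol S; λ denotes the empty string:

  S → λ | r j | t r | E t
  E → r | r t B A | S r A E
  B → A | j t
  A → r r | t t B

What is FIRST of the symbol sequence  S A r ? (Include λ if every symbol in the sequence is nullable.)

{ r, t }

Add FIRST(S)\{λ} = { r, t }; S is nullable, continue.
Add FIRST(A) = { r, t }; A is not nullable, stop.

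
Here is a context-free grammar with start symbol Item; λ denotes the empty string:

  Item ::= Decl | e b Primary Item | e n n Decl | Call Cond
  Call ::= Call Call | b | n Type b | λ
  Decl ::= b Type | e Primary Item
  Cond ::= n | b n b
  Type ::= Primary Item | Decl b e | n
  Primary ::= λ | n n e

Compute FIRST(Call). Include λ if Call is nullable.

From Call ::= Call Call: Call, Call nullable, take FIRST(Call) ∪ FIRST(Call) = { b, n }; also λ since the whole RHS is nullable.
Call ::= b contributes {b}.
Call ::= n Type b contributes {n}.
Call ::= λ contributes λ.
Union: FIRST(Call) = { b, n, λ }.

{ b, n, λ }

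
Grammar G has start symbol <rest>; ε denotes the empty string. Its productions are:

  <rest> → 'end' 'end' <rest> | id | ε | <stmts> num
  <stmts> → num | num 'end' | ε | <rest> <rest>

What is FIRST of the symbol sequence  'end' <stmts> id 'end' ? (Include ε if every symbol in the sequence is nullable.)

'end' is a terminal; add {'end'} and stop.

{ 'end' }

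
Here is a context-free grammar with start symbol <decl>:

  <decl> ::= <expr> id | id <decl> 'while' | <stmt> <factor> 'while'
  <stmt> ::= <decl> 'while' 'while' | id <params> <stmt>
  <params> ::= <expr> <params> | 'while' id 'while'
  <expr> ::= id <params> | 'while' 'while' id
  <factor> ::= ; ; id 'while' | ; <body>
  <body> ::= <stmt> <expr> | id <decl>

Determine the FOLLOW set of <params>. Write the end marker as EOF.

In <stmt> ::= id <params> <stmt>: add FIRST(<stmt>) = { 'while', id }.
In <params> ::= <expr> <params>: <params> is at the end, add FOLLOW(<params>) = { 'while', id }.
In <expr> ::= id <params>: <params> is at the end, add FOLLOW(<expr>) = { 'while', id }.
Union: FOLLOW(<params>) = { 'while', id }.

{ 'while', id }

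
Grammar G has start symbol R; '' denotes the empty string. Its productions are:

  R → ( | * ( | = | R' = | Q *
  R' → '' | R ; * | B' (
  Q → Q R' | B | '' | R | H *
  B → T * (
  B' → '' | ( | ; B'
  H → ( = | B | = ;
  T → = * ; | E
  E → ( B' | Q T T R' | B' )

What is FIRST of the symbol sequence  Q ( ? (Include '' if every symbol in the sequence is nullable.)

{ (, ), *, ;, = }

Add FIRST(Q)\{''} = { (, ), *, ;, = }; Q is nullable, continue.
( is a terminal; add {(} and stop.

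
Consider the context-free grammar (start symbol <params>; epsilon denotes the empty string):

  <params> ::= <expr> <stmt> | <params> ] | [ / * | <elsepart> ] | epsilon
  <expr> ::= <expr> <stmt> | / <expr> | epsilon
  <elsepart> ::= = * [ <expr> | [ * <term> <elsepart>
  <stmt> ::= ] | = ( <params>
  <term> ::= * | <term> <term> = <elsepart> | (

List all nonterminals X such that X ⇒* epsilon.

{ <expr>, <params> }

Directly nullable (have an epsilon-production): <params>, <expr>.
No other nonterminal has a production whose RHS symbols are all nullable.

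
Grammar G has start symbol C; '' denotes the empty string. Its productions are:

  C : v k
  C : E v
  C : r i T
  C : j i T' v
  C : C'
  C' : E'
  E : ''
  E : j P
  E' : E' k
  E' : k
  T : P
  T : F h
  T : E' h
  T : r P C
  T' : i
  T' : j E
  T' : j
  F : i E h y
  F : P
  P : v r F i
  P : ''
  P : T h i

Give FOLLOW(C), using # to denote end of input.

C is the start symbol, so # ∈ FOLLOW(C).
In T : r P C: C is at the end, add FOLLOW(T) = { #, h }.
Union: FOLLOW(C) = { #, h }.

{ #, h }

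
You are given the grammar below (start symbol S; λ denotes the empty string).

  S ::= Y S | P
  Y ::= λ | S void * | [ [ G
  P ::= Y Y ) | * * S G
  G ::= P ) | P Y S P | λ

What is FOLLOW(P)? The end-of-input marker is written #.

{ #, ), *, [, void }

In S ::= P: P is at the end, add FOLLOW(S) = { #, ), *, [, void }.
In G ::= P ): add FIRST()) = { ) }.
In G ::= P Y S P: add FIRST(Y S P) = { ), *, [ }.
In G ::= P Y S P: P is at the end, add FOLLOW(G) = { #, ), *, [, void }.
Union: FOLLOW(P) = { #, ), *, [, void }.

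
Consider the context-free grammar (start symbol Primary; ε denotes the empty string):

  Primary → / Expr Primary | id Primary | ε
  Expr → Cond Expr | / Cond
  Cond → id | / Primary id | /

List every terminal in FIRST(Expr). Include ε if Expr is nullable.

From Expr → Cond Expr: add FIRST(Cond) = { /, id }.
Expr → / Cond contributes {/}.
Union: FIRST(Expr) = { /, id }.

{ /, id }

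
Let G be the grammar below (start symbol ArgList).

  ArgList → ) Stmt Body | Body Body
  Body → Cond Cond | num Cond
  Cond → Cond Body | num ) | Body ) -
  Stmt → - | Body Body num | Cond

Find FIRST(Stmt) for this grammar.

Stmt → - contributes {-}.
From Stmt → Body Body num: add FIRST(Body) = { num }.
From Stmt → Cond: add FIRST(Cond) = { num }.
Union: FIRST(Stmt) = { -, num }.

{ -, num }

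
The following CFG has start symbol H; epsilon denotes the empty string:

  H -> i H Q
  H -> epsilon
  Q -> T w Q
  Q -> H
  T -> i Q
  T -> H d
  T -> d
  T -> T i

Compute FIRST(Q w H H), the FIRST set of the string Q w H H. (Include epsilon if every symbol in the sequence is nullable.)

Add FIRST(Q)\{epsilon} = { d, i }; Q is nullable, continue.
w is a terminal; add {w} and stop.

{ d, i, w }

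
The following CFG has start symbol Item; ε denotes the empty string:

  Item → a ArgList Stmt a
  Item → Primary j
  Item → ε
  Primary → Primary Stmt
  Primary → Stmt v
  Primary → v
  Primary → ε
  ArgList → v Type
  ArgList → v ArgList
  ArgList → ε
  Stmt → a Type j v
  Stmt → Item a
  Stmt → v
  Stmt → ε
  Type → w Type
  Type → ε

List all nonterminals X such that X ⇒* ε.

Directly nullable (have an ε-production): Item, Primary, ArgList, Stmt, Type.

{ ArgList, Item, Primary, Stmt, Type }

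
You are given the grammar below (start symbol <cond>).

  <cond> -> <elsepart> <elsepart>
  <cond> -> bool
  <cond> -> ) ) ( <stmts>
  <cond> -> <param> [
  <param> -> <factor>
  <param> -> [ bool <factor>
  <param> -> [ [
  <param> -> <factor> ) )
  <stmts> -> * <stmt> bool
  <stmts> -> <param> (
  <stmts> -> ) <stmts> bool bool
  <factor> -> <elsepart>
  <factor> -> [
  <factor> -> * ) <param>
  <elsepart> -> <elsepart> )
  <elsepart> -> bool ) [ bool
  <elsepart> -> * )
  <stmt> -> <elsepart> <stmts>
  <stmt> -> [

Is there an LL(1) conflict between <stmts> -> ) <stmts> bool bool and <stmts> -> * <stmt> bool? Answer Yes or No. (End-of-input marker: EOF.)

FIRST() <stmts> bool bool) = { ) } and FIRST(* <stmt> bool) = { * }.
The FIRST sets are disjoint and neither alternative is nullable — no conflict.

No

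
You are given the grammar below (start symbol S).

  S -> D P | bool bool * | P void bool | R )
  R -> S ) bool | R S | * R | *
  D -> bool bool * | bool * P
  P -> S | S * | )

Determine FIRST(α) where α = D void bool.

{ bool }

Add FIRST(D) = { bool }; D is not nullable, stop.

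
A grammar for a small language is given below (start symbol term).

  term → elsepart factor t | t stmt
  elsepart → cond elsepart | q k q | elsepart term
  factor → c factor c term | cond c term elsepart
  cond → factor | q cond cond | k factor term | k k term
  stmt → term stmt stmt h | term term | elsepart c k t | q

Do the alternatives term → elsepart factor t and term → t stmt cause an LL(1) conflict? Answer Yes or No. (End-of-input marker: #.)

FIRST(elsepart factor t) = { c, k, q } and FIRST(t stmt) = { t }.
The FIRST sets are disjoint and neither alternative is nullable — no conflict.

No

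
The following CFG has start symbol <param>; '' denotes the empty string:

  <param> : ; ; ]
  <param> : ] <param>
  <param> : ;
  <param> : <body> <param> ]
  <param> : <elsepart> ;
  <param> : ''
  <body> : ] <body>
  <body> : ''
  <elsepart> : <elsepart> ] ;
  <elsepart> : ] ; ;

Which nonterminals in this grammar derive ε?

Directly nullable (have an ''-production): <param>, <body>.
No other nonterminal has a production whose RHS symbols are all nullable.

{ <body>, <param> }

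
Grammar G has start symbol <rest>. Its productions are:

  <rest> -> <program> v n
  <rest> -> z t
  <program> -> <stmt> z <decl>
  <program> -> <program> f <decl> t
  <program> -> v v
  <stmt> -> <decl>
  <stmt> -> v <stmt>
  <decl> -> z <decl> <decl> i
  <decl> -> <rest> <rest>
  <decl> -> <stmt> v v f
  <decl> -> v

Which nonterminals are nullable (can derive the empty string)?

{ } (none)

No nonterminal has an empty production or an RHS whose symbols are all nullable.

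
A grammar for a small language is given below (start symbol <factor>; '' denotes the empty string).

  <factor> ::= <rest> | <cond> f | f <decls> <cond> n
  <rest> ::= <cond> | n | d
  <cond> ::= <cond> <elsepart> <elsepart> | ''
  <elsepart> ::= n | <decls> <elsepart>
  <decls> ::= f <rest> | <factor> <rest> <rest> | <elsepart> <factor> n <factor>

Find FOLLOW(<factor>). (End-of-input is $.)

{ $, d, f, n }

<factor> is the start symbol, so $ ∈ FOLLOW(<factor>).
In <decls> ::= <factor> <rest> <rest>: add FIRST(<rest> <rest>)\{''} = { d, f, n }.
  Since <rest> <rest> is nullable, also add FOLLOW(<decls>) = { d, f, n }.
In <decls> ::= <elsepart> <factor> n <factor>: add FIRST(n <factor>) = { n }.
In <decls> ::= <elsepart> <factor> n <factor>: <factor> is at the end, add FOLLOW(<decls>) = { d, f, n }.
Union: FOLLOW(<factor>) = { $, d, f, n }.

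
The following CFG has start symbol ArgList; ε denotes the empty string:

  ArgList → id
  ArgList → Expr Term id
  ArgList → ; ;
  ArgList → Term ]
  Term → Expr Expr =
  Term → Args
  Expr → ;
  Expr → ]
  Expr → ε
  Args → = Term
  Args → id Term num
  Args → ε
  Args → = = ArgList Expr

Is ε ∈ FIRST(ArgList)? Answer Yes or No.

No

Nullable nonterminals: Args, Expr, Term.
No production of ArgList has an RHS whose symbols are all nullable, so ArgList is not nullable.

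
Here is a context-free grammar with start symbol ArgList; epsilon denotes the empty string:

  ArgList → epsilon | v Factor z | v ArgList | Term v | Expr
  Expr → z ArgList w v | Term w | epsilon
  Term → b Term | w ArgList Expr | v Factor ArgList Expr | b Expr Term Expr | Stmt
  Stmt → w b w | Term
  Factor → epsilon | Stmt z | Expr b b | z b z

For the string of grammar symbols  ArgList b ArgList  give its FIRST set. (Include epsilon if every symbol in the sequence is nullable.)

{ b, v, w, z }

Add FIRST(ArgList)\{epsilon} = { b, v, w, z }; ArgList is nullable, continue.
b is a terminal; add {b} and stop.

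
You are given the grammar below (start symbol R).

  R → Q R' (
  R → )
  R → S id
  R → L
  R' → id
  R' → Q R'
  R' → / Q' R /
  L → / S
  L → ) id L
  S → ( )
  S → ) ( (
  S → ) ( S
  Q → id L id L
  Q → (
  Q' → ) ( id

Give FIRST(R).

{ (, ), /, id }

From R → Q R' (: add FIRST(Q) = { (, id }.
R → ) contributes {)}.
From R → S id: add FIRST(S) = { (, ) }.
From R → L: add FIRST(L) = { ), / }.
Union: FIRST(R) = { (, ), /, id }.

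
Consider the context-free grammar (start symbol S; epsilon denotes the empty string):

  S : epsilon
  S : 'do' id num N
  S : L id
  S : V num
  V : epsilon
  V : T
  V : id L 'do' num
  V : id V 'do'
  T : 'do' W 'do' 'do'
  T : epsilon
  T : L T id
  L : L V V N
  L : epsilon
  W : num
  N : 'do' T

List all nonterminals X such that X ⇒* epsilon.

Directly nullable (have an epsilon-production): S, V, T, L.
No other nonterminal has a production whose RHS symbols are all nullable.

{ L, S, T, V }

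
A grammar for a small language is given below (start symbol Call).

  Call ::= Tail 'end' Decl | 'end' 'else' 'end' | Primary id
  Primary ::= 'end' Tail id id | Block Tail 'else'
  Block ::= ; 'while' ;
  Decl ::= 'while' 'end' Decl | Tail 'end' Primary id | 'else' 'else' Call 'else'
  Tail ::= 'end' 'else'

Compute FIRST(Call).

From Call ::= Tail 'end' Decl: add FIRST(Tail) = { 'end' }.
Call ::= 'end' 'else' 'end' contributes {'end'}.
From Call ::= Primary id: add FIRST(Primary) = { 'end', ; }.
Union: FIRST(Call) = { 'end', ; }.

{ 'end', ; }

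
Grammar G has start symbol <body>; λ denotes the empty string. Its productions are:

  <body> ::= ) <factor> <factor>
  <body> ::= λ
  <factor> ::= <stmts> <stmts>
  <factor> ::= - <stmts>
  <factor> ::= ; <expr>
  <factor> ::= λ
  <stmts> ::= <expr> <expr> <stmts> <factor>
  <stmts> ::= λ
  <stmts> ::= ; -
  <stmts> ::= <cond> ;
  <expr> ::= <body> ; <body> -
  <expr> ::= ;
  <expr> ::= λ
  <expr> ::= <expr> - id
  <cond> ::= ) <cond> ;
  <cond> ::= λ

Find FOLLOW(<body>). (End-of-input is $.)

<body> is the start symbol, so $ ∈ FOLLOW(<body>).
In <expr> ::= <body> ; <body> -: add FIRST(; <body> -) = { ; }.
In <expr> ::= <body> ; <body> -: add FIRST(-) = { - }.
Union: FOLLOW(<body>) = { $, -, ; }.

{ $, -, ; }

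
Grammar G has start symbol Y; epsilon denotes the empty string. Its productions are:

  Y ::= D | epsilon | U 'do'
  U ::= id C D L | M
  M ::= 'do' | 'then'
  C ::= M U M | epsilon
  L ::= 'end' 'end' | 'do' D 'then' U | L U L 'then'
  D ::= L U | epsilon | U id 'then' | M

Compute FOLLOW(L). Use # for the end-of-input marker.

In U ::= id C D L: L is at the end, add FOLLOW(U) = { #, 'do', 'end', 'then', id }.
In L ::= L U L 'then': add FIRST(U L 'then') = { 'do', 'then', id }.
In L ::= L U L 'then': add FIRST('then') = { 'then' }.
In D ::= L U: add FIRST(U) = { 'do', 'then', id }.
Union: FOLLOW(L) = { #, 'do', 'end', 'then', id }.

{ #, 'do', 'end', 'then', id }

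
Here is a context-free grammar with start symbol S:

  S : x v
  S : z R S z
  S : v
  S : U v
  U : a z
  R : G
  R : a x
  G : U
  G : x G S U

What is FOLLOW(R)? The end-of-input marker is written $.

In S : z R S z: add FIRST(S z) = { a, v, x, z }.
Union: FOLLOW(R) = { a, v, x, z }.

{ a, v, x, z }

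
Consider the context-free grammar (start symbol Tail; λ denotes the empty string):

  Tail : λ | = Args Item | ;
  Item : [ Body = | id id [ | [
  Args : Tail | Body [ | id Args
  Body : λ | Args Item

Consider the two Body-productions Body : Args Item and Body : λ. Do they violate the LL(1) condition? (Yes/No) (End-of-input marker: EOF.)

FIRST(Args Item) = { ;, =, [, id } and FIRST(λ) = { λ }.
The second alternative is nullable and FOLLOW(Body) = { =, [ } shares = with FIRST of the first — conflict.

Yes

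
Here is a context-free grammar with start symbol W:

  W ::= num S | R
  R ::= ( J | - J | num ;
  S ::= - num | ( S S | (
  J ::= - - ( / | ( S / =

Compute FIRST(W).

{ (, -, num }

W ::= num S contributes {num}.
From W ::= R: add FIRST(R) = { (, -, num }.
Union: FIRST(W) = { (, -, num }.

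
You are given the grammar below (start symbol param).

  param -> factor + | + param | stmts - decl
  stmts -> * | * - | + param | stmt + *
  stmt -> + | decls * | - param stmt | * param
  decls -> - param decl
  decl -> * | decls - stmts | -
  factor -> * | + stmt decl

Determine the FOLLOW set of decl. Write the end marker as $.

In param -> stmts - decl: decl is at the end, add FOLLOW(param) = { $, *, +, - }.
In decls -> - param decl: decl is at the end, add FOLLOW(decls) = { *, - }.
In factor -> + stmt decl: decl is at the end, add FOLLOW(factor) = { + }.
Union: FOLLOW(decl) = { $, *, +, - }.

{ $, *, +, - }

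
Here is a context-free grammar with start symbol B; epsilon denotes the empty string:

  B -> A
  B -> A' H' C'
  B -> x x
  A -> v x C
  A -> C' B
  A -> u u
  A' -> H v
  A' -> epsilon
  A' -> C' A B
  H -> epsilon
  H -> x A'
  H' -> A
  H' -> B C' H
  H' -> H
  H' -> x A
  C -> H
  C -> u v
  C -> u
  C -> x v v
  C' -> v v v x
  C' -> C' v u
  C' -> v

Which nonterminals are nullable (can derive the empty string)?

{ A', C, H, H' }

Directly nullable (have an epsilon-production): A', H.
C -> H with every symbol nullable, so C is nullable.
H' -> H with every symbol nullable, so H' is nullable.
No other nonterminal has a production whose RHS symbols are all nullable.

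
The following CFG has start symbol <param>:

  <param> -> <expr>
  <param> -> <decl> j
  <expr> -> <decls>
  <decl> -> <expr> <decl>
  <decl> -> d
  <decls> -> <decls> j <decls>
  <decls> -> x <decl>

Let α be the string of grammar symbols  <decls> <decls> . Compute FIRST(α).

Add FIRST(<decls>) = { x }; <decls> is not nullable, stop.

{ x }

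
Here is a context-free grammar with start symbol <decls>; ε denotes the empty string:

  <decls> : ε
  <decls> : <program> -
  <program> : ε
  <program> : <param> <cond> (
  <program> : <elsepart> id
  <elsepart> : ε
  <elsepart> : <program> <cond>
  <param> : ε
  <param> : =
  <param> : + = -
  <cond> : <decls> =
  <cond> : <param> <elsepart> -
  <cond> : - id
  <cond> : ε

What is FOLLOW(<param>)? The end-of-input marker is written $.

In <program> : <param> <cond> (: add FIRST(<cond> () = { (, +, -, =, id }.
In <cond> : <param> <elsepart> -: add FIRST(<elsepart> -) = { (, +, -, =, id }.
Union: FOLLOW(<param>) = { (, +, -, =, id }.

{ (, +, -, =, id }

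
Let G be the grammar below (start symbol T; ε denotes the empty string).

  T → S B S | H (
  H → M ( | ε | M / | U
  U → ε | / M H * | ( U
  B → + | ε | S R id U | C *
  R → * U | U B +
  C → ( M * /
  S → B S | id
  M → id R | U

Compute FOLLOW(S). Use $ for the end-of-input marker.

In T → S B S: add FIRST(B S) = { (, +, id }.
In T → S B S: S is at the end, add FOLLOW(T) = { $ }.
In B → S R id U: add FIRST(R id U) = { (, *, +, /, id }.
In S → B S: S is at the end, add FOLLOW(S) = { $, (, *, +, /, id }.
Union: FOLLOW(S) = { $, (, *, +, /, id }.

{ $, (, *, +, /, id }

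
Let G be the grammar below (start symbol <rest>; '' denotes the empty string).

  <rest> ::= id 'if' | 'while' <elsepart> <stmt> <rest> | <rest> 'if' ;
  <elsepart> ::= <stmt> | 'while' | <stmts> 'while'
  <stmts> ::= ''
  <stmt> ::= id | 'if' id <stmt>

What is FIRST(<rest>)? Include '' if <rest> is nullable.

{ 'while', id }

<rest> ::= id 'if' contributes {id}.
<rest> ::= 'while' <elsepart> <stmt> <rest> contributes {'while'}.
From <rest> ::= <rest> 'if' ;: add FIRST(<rest>) = { 'while', id }.
Union: FIRST(<rest>) = { 'while', id }.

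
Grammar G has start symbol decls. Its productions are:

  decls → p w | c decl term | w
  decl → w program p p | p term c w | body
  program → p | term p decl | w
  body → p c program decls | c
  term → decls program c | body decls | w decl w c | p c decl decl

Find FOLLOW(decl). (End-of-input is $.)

In decls → c decl term: add FIRST(term) = { c, p, w }.
In program → term p decl: decl is at the end, add FOLLOW(program) = { c, p, w }.
In term → w decl w c: add FIRST(w c) = { w }.
In term → p c decl decl: add FIRST(decl) = { c, p, w }.
In term → p c decl decl: decl is at the end, add FOLLOW(term) = { $, c, p, w }.
Union: FOLLOW(decl) = { $, c, p, w }.

{ $, c, p, w }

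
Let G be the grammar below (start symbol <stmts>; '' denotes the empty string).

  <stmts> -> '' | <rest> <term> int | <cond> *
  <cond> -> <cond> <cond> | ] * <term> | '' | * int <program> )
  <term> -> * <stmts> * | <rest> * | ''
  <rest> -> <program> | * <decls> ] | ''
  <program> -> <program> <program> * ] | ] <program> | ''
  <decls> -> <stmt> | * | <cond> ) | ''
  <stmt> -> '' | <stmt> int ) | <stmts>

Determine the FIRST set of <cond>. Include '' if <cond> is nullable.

From <cond> -> <cond> <cond>: <cond>, <cond> nullable, take FIRST(<cond>) ∪ FIRST(<cond>) = { *, ] }; also '' since the whole RHS is nullable.
<cond> -> ] * <term> contributes {]}.
<cond> -> '' contributes ''.
<cond> -> * int <program> ) contributes {*}.
Union: FIRST(<cond>) = { *, ], '' }.

{ *, ], '' }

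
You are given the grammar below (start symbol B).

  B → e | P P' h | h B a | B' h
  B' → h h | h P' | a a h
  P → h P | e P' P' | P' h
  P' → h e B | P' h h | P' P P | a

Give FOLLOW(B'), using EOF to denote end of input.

In B → B' h: add FIRST(h) = { h }.
Union: FOLLOW(B') = { h }.

{ h }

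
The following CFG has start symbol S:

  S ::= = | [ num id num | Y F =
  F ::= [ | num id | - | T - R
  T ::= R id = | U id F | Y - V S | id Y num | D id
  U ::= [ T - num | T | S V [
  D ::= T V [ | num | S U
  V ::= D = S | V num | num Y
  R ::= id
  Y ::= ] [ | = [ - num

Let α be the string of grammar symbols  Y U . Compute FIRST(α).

{ =, ] }

Add FIRST(Y) = { =, ] }; Y is not nullable, stop.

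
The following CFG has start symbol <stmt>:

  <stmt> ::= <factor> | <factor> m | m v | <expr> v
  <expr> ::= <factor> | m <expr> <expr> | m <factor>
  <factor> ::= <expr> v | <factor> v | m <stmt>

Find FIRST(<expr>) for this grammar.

From <expr> ::= <factor>: add FIRST(<factor>) = { m }.
<expr> ::= m <expr> <expr> contributes {m}.
<expr> ::= m <factor> contributes {m}.
Union: FIRST(<expr>) = { m }.

{ m }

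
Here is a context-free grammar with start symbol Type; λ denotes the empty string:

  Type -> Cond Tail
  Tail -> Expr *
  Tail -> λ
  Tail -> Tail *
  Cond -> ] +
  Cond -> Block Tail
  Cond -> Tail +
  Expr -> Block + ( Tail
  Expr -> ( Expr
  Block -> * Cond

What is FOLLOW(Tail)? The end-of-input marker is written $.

In Type -> Cond Tail: Tail is at the end, add FOLLOW(Type) = { $ }.
In Tail -> Tail *: add FIRST(*) = { * }.
In Cond -> Block Tail: Tail is at the end, add FOLLOW(Cond) = { $, (, *, + }.
In Cond -> Tail +: add FIRST(+) = { + }.
In Expr -> Block + ( Tail: Tail is at the end, add FOLLOW(Expr) = { * }.
Union: FOLLOW(Tail) = { $, (, *, + }.

{ $, (, *, + }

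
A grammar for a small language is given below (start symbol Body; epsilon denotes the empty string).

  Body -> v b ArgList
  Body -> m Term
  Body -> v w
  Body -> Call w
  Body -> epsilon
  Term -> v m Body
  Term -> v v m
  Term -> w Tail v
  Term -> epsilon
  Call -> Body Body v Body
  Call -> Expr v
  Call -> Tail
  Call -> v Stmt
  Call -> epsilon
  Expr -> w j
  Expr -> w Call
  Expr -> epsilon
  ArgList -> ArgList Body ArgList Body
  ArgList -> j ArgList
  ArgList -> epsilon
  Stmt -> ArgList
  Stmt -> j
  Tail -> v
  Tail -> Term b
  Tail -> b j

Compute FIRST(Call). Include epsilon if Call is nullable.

{ b, m, v, w, epsilon }

From Call -> Body Body v Body: Body, Body nullable, take FIRST(Body) ∪ FIRST(Body) ∪ {v} = { b, m, v, w }.
From Call -> Expr v: Expr nullable, take FIRST(Expr) ∪ {v} = { v, w }.
From Call -> Tail: add FIRST(Tail) = { b, v, w }.
Call -> v Stmt contributes {v}.
Call -> epsilon contributes epsilon.
Union: FIRST(Call) = { b, m, v, w, epsilon }.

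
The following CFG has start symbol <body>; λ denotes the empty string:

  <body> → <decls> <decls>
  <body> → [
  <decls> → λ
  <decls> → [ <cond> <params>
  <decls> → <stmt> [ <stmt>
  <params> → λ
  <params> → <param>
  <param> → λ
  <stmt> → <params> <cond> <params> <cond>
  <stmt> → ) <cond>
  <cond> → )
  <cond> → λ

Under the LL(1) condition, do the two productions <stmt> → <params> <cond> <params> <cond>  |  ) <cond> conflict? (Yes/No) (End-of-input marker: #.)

Yes

FIRST(<params> <cond> <params> <cond>) = { ), λ } and FIRST() <cond>) = { ) }.
Both contain ), so the two alternatives are not disjoint — LL(1) conflict.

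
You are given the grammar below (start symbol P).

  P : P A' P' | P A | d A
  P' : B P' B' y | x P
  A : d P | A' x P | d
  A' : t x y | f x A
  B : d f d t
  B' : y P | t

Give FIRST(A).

A : d P contributes {d}.
From A : A' x P: add FIRST(A') = { f, t }.
A : d contributes {d}.
Union: FIRST(A) = { d, f, t }.

{ d, f, t }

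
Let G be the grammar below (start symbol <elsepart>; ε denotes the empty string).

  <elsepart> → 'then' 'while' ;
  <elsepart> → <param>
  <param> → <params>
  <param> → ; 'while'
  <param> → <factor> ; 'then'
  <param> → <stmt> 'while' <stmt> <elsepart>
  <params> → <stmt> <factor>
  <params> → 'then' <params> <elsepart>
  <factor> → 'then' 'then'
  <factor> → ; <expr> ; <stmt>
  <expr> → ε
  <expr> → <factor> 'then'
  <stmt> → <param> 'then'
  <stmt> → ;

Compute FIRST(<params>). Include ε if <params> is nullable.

From <params> → <stmt> <factor>: add FIRST(<stmt>) = { 'then', ; }.
<params> → 'then' <params> <elsepart> contributes {'then'}.
Union: FIRST(<params>) = { 'then', ; }.

{ 'then', ; }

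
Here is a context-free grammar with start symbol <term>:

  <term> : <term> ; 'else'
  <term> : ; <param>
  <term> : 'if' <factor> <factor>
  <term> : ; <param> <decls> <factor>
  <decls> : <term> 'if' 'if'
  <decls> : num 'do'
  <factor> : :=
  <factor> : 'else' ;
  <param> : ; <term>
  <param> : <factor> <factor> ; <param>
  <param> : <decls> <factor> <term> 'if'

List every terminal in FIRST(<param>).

{ 'else', 'if', :=, ;, num }

<param> : ; <term> contributes {;}.
From <param> : <factor> <factor> ; <param>: add FIRST(<factor>) = { 'else', := }.
From <param> : <decls> <factor> <term> 'if': add FIRST(<decls>) = { 'if', ;, num }.
Union: FIRST(<param>) = { 'else', 'if', :=, ;, num }.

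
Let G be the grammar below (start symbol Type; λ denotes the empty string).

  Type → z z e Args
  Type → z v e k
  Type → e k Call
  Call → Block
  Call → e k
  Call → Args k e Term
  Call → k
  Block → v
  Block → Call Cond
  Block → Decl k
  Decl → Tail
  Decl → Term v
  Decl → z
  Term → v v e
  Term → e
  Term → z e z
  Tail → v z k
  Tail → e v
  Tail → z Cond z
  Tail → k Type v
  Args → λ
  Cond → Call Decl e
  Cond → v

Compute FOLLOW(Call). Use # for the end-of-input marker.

In Type → e k Call: Call is at the end, add FOLLOW(Type) = { #, v }.
In Block → Call Cond: add FIRST(Cond) = { e, k, v, z }.
In Cond → Call Decl e: add FIRST(Decl e) = { e, k, v, z }.
Union: FOLLOW(Call) = { #, e, k, v, z }.

{ #, e, k, v, z }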